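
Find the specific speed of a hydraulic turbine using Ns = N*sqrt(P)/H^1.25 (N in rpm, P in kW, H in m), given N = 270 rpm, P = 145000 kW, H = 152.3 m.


Ns = 270 * 145000^0.5 / 152.3^1.25 = 192.1644


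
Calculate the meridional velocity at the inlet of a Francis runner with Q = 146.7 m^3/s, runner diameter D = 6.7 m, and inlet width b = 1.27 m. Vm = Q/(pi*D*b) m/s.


Vm = 146.7 / (pi * 6.7 * 1.27) = 5.4878 m/s


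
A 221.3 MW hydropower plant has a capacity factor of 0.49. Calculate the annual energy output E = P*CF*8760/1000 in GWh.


E = 221.3 * 0.49 * 8760 / 1000 = 949.9081 GWh


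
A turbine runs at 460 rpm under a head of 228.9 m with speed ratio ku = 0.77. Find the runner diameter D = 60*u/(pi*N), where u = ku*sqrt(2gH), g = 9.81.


u = 0.77 * sqrt(2*9.81*228.9) = 51.6016 m/s
D = 60 * 51.6016 / (pi * 460) = 2.1424 m


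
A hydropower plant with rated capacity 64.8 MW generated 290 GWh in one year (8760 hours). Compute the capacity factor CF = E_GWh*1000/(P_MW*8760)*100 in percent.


CF = 290 * 1000 / (64.8 * 8760) * 100 = 51.0880 %


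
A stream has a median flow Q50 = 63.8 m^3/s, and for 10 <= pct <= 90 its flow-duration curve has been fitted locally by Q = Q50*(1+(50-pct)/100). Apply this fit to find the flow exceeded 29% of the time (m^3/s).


Q = 63.8 * (1 + (50 - 29)/100) = 77.1980 m^3/s


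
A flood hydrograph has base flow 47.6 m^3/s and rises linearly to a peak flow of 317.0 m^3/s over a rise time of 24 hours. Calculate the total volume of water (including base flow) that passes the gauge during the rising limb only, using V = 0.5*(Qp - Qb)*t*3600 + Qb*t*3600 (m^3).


V = 0.5*(317.0 - 47.6)*24*3600 + 47.6*24*3600 = 1.5751e+07 m^3


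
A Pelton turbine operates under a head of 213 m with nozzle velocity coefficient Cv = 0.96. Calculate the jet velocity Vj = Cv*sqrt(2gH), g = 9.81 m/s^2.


Vj = 0.96 * sqrt(2*9.81*213) = 62.0598 m/s


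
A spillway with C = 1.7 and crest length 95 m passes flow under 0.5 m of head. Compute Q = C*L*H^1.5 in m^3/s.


Q = 1.7 * 95 * 0.5^1.5 = 57.0989 m^3/s


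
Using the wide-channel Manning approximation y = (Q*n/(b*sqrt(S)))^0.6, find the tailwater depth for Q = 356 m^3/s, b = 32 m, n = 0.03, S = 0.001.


y = (356 * 0.03 / (32 * 0.001^0.5))^0.6 = 4.1120 m


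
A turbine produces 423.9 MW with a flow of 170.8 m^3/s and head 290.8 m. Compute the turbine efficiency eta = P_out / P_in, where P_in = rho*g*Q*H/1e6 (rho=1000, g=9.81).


P_in = 1000 * 9.81 * 170.8 * 290.8 / 1e6 = 487.2494 MW
eta = 423.9 / 487.2494 = 0.8700


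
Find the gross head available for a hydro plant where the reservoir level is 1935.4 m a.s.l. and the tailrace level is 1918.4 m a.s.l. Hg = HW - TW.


Hg = 1935.4 - 1918.4 = 17.0000 m


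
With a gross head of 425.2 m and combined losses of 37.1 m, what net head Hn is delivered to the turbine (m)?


Hn = 425.2 - 37.1 = 388.1000 m


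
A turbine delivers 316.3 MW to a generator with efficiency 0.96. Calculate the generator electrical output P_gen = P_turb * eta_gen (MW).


P_gen = 316.3 * 0.96 = 303.6480 MW


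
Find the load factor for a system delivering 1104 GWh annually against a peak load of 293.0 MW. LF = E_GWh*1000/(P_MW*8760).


LF = 1104 * 1000 / (293.0 * 8760) = 0.4301


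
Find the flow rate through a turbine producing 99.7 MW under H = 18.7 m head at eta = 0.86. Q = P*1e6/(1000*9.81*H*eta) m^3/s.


Q = 99.7 * 1e6 / (1000 * 9.81 * 18.7 * 0.86) = 631.9549 m^3/s


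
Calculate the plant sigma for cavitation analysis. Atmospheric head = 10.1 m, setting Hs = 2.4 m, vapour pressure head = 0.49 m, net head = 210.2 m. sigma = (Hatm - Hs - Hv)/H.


sigma = (10.1 - 2.4 - 0.49) / 210.2 = 0.0343


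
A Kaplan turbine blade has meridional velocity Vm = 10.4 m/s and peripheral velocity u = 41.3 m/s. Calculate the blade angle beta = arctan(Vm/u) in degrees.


beta = arctan(10.4 / 41.3) = 14.1341 degrees


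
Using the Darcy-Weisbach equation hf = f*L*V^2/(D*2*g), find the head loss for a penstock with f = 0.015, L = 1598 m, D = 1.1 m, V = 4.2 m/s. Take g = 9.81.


hf = 0.015 * 1598 * 4.2^2 / (1.1 * 2 * 9.81) = 19.5918 m


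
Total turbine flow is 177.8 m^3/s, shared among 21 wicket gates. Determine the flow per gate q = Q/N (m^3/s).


q = 177.8 / 21 = 8.4667 m^3/s


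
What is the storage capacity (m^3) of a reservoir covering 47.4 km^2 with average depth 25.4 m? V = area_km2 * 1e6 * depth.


V = 47.4 * 1e6 * 25.4 = 1.2040e+09 m^3


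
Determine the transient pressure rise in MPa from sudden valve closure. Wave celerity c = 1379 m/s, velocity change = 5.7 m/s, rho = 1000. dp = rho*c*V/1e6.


dp = 1000 * 1379 * 5.7 / 1e6 = 7.8603 MPa


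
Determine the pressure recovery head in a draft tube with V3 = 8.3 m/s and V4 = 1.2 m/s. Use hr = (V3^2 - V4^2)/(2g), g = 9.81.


hr = (8.3^2 - 1.2^2) / (2*9.81) = 3.4378 m


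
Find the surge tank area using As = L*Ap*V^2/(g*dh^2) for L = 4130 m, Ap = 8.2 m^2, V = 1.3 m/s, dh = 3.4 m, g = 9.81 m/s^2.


As = 4130 * 8.2 * 1.3^2 / (9.81 * 3.4^2) = 504.6889 m^2


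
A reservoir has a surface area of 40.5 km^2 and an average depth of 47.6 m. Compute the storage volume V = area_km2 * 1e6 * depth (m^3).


V = 40.5 * 1e6 * 47.6 = 1.9278e+09 m^3


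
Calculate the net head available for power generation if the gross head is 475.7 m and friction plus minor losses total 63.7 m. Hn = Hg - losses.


Hn = 475.7 - 63.7 = 412.0000 m


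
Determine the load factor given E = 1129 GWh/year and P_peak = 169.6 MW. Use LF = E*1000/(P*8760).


LF = 1129 * 1000 / (169.6 * 8760) = 0.7599


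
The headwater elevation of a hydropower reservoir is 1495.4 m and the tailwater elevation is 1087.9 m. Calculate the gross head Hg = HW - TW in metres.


Hg = 1495.4 - 1087.9 = 407.5000 m


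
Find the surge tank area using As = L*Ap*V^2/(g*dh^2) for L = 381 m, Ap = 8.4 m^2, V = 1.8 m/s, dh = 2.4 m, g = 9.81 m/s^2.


As = 381 * 8.4 * 1.8^2 / (9.81 * 2.4^2) = 183.5092 m^2


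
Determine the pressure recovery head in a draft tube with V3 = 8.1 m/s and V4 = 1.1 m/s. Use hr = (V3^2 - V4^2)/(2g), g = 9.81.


hr = (8.1^2 - 1.1^2) / (2*9.81) = 3.2824 m


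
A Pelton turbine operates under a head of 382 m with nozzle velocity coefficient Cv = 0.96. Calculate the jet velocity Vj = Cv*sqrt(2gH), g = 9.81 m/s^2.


Vj = 0.96 * sqrt(2*9.81*382) = 83.1098 m/s


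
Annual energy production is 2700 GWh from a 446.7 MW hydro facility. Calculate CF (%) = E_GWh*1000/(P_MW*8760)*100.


CF = 2700 * 1000 / (446.7 * 8760) * 100 = 68.9991 %


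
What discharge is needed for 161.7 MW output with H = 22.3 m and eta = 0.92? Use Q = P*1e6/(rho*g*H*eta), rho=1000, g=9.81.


Q = 161.7 * 1e6 / (1000 * 9.81 * 22.3 * 0.92) = 803.4305 m^3/s


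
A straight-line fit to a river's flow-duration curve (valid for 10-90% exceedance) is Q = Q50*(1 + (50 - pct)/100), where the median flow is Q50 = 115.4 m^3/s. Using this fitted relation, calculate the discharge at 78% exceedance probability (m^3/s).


Q = 115.4 * (1 + (50 - 78)/100) = 83.0880 m^3/s


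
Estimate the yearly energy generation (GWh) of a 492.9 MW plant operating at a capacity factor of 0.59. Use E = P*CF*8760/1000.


E = 492.9 * 0.59 * 8760 / 1000 = 2547.5044 GWh


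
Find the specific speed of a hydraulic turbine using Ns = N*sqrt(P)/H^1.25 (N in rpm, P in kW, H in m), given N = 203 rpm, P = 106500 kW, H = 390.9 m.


Ns = 203 * 106500^0.5 / 390.9^1.25 = 38.1144


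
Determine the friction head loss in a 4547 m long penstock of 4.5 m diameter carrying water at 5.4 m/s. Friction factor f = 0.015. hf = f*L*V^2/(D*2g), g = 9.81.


hf = 0.015 * 4547 * 5.4^2 / (4.5 * 2 * 9.81) = 22.5264 m


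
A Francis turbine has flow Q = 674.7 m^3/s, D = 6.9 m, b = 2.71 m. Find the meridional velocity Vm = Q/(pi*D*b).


Vm = 674.7 / (pi * 6.9 * 2.71) = 11.4853 m/s


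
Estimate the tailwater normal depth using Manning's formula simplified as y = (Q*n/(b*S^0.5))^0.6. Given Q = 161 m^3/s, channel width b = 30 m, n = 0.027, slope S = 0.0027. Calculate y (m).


y = (161 * 0.027 / (30 * 0.0027^0.5))^0.6 = 1.8503 m


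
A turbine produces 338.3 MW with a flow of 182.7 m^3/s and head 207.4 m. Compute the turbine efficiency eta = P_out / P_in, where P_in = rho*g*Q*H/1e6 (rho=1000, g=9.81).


P_in = 1000 * 9.81 * 182.7 * 207.4 / 1e6 = 371.7203 MW
eta = 338.3 / 371.7203 = 0.9101


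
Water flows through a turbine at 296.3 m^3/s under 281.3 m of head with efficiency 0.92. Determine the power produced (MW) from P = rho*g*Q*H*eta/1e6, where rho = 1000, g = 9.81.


P = 1000 * 9.81 * 296.3 * 281.3 * 0.92 / 1e6 = 752.2431 MW


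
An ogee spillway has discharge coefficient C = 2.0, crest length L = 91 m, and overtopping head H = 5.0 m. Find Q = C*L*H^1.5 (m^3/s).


Q = 2.0 * 91 * 5.0^1.5 = 2034.8219 m^3/s


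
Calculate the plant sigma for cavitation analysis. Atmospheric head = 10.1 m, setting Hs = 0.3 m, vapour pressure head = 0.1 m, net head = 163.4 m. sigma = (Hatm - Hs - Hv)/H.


sigma = (10.1 - 0.3 - 0.1) / 163.4 = 0.0594


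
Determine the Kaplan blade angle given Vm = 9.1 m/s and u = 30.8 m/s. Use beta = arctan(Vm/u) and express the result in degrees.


beta = arctan(9.1 / 30.8) = 16.4600 degrees


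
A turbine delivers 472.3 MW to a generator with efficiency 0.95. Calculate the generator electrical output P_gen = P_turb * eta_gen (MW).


P_gen = 472.3 * 0.95 = 448.6850 MW


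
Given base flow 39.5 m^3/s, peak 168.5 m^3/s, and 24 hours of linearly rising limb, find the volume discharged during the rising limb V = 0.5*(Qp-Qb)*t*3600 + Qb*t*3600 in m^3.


V = 0.5*(168.5 - 39.5)*24*3600 + 39.5*24*3600 = 8.9856e+06 m^3


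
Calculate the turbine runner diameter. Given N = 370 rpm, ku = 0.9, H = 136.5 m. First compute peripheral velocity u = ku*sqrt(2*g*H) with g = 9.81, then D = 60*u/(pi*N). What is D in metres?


u = 0.9 * sqrt(2*9.81*136.5) = 46.5756 m/s
D = 60 * 46.5756 / (pi * 370) = 2.4041 m


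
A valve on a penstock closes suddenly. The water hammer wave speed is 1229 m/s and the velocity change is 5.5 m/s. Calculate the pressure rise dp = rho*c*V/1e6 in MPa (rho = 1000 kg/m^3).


dp = 1000 * 1229 * 5.5 / 1e6 = 6.7595 MPa


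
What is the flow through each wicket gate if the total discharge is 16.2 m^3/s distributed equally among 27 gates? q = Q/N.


q = 16.2 / 27 = 0.6000 m^3/s


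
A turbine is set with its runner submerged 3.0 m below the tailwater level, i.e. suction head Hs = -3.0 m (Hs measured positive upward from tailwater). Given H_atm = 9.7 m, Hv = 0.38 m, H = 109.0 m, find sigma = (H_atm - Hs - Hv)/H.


sigma = (9.7 - (-3.0) - 0.38) / 109.0 = 0.1130


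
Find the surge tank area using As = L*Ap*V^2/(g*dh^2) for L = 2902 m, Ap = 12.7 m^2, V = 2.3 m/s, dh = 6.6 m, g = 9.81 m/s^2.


As = 2902 * 12.7 * 2.3^2 / (9.81 * 6.6^2) = 456.2469 m^2


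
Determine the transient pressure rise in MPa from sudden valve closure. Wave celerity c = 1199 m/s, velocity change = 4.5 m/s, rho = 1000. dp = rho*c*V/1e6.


dp = 1000 * 1199 * 4.5 / 1e6 = 5.3955 MPa


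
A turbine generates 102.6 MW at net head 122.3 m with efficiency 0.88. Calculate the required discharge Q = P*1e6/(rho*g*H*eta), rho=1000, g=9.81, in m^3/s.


Q = 102.6 * 1e6 / (1000 * 9.81 * 122.3 * 0.88) = 97.1783 m^3/s


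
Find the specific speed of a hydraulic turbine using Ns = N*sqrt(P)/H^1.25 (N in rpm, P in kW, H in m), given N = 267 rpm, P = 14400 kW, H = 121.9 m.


Ns = 267 * 14400^0.5 / 121.9^1.25 = 79.1021


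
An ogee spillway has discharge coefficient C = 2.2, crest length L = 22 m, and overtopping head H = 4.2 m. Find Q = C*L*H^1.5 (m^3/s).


Q = 2.2 * 22 * 4.2^1.5 = 416.6000 m^3/s


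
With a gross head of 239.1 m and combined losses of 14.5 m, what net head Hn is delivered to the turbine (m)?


Hn = 239.1 - 14.5 = 224.6000 m


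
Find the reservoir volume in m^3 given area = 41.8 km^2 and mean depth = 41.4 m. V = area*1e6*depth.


V = 41.8 * 1e6 * 41.4 = 1.7305e+09 m^3


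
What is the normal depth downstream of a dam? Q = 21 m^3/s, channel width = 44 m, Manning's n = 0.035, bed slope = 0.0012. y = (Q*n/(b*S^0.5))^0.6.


y = (21 * 0.035 / (44 * 0.0012^0.5))^0.6 = 0.6456 m


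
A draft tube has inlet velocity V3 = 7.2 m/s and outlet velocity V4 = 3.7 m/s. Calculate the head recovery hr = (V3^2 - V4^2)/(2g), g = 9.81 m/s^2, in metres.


hr = (7.2^2 - 3.7^2) / (2*9.81) = 1.9444 m


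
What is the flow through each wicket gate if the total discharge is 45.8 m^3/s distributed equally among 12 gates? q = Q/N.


q = 45.8 / 12 = 3.8167 m^3/s


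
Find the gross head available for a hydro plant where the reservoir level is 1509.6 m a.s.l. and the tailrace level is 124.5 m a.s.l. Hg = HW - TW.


Hg = 1509.6 - 124.5 = 1385.1000 m


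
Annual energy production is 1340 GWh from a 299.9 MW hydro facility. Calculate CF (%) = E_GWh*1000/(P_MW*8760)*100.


CF = 1340 * 1000 / (299.9 * 8760) * 100 = 51.0063 %


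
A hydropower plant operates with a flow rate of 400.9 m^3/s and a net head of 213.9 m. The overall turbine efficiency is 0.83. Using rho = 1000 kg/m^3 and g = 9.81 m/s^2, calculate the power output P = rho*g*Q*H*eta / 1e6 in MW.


P = 1000 * 9.81 * 400.9 * 213.9 * 0.83 / 1e6 = 698.2227 MW


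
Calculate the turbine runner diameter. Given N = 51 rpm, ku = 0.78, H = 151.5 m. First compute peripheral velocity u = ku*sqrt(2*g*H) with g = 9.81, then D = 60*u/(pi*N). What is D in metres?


u = 0.78 * sqrt(2*9.81*151.5) = 42.5256 m/s
D = 60 * 42.5256 / (pi * 51) = 15.9251 m


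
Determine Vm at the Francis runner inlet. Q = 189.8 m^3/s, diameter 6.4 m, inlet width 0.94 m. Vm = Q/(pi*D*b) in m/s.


Vm = 189.8 / (pi * 6.4 * 0.94) = 10.0424 m/s


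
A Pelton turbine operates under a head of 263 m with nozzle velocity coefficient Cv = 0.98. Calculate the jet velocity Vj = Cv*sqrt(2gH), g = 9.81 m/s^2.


Vj = 0.98 * sqrt(2*9.81*263) = 70.3969 m/s


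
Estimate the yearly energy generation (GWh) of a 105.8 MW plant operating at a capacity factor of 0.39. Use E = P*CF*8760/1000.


E = 105.8 * 0.39 * 8760 / 1000 = 361.4551 GWh


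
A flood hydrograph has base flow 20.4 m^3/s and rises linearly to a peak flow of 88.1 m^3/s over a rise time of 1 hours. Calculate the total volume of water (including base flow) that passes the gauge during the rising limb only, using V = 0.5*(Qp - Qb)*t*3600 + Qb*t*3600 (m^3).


V = 0.5*(88.1 - 20.4)*1*3600 + 20.4*1*3600 = 195300.0000 m^3


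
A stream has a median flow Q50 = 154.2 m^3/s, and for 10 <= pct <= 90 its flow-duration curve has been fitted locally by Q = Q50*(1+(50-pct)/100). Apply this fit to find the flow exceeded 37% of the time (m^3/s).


Q = 154.2 * (1 + (50 - 37)/100) = 174.2460 m^3/s


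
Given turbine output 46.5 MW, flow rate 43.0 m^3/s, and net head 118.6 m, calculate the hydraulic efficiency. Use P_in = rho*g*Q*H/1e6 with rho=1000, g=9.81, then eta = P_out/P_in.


P_in = 1000 * 9.81 * 43.0 * 118.6 / 1e6 = 50.0290 MW
eta = 46.5 / 50.0290 = 0.9295


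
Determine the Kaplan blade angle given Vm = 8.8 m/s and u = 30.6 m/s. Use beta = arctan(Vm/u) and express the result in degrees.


beta = arctan(8.8 / 30.6) = 16.0443 degrees


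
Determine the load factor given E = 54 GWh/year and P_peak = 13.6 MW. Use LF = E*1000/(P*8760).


LF = 54 * 1000 / (13.6 * 8760) = 0.4533


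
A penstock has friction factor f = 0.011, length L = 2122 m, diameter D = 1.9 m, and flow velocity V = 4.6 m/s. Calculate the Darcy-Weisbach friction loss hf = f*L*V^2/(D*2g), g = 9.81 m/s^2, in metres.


hf = 0.011 * 2122 * 4.6^2 / (1.9 * 2 * 9.81) = 13.2495 m


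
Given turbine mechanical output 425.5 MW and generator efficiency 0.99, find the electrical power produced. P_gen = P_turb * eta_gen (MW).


P_gen = 425.5 * 0.99 = 421.2450 MW


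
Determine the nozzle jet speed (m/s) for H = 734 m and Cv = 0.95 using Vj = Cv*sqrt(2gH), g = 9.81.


Vj = 0.95 * sqrt(2*9.81*734) = 114.0043 m/s


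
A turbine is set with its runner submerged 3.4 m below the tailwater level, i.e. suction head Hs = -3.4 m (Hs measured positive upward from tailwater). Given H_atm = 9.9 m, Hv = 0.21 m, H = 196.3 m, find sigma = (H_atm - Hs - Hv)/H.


sigma = (9.9 - (-3.4) - 0.21) / 196.3 = 0.0667


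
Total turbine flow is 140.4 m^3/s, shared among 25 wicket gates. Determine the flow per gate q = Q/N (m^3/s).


q = 140.4 / 25 = 5.6160 m^3/s


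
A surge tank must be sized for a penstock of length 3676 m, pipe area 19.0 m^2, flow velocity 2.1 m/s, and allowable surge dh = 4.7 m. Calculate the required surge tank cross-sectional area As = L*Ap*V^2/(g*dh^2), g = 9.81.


As = 3676 * 19.0 * 2.1^2 / (9.81 * 4.7^2) = 1421.3563 m^2


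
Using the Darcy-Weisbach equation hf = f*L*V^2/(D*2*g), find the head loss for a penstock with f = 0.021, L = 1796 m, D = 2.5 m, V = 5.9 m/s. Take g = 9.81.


hf = 0.021 * 1796 * 5.9^2 / (2.5 * 2 * 9.81) = 26.7664 m


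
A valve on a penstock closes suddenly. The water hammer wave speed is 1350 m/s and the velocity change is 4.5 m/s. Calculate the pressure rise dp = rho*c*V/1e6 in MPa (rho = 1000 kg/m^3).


dp = 1000 * 1350 * 4.5 / 1e6 = 6.0750 MPa


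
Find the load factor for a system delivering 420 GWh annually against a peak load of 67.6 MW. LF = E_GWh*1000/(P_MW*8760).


LF = 420 * 1000 / (67.6 * 8760) = 0.7092


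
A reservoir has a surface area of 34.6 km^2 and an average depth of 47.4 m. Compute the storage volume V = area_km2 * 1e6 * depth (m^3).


V = 34.6 * 1e6 * 47.4 = 1.6400e+09 m^3


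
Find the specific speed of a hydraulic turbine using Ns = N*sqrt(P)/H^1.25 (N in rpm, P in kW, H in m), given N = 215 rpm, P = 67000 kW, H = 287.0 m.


Ns = 215 * 67000^0.5 / 287.0^1.25 = 47.1111


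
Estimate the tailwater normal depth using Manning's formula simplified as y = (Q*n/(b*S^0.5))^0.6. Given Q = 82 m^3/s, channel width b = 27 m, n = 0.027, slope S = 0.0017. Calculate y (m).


y = (82 * 0.027 / (27 * 0.0017^0.5))^0.6 = 1.5106 m


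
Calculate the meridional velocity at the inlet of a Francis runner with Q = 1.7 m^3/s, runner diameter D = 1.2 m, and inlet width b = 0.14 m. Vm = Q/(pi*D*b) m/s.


Vm = 1.7 / (pi * 1.2 * 0.14) = 3.2210 m/s


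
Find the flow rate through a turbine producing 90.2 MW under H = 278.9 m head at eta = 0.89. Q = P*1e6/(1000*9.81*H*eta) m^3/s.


Q = 90.2 * 1e6 / (1000 * 9.81 * 278.9 * 0.89) = 37.0424 m^3/s


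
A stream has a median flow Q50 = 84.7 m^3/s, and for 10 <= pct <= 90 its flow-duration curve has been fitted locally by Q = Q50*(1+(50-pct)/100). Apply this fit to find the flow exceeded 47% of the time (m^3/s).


Q = 84.7 * (1 + (50 - 47)/100) = 87.2410 m^3/s


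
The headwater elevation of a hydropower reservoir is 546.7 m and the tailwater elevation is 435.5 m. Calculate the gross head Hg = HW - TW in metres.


Hg = 546.7 - 435.5 = 111.2000 m


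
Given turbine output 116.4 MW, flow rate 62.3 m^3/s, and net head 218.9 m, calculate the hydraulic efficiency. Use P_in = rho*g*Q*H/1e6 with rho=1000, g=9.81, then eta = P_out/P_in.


P_in = 1000 * 9.81 * 62.3 * 218.9 / 1e6 = 133.7836 MW
eta = 116.4 / 133.7836 = 0.8701


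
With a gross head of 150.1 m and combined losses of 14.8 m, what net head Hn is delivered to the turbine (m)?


Hn = 150.1 - 14.8 = 135.3000 m


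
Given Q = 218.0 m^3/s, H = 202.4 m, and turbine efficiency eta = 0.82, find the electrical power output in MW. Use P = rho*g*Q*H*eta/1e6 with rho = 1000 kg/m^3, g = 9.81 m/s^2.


P = 1000 * 9.81 * 218.0 * 202.4 * 0.82 / 1e6 = 354.9358 MW


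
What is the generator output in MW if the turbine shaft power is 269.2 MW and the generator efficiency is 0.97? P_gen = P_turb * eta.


P_gen = 269.2 * 0.97 = 261.1240 MW


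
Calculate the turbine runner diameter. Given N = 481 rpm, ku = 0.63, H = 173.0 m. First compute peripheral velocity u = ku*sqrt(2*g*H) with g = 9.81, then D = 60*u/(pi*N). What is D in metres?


u = 0.63 * sqrt(2*9.81*173.0) = 36.7040 m/s
D = 60 * 36.7040 / (pi * 481) = 1.4574 m


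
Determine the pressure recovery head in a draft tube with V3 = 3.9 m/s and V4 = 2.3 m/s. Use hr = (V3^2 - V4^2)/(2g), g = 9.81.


hr = (3.9^2 - 2.3^2) / (2*9.81) = 0.5056 m


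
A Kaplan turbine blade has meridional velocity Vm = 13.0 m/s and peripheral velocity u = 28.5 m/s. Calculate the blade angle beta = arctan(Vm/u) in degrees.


beta = arctan(13.0 / 28.5) = 24.5196 degrees


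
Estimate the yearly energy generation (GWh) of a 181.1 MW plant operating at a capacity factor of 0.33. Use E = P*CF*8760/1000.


E = 181.1 * 0.33 * 8760 / 1000 = 523.5239 GWh


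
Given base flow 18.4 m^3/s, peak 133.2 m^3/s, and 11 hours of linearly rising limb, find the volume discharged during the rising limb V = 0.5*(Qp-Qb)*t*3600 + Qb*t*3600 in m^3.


V = 0.5*(133.2 - 18.4)*11*3600 + 18.4*11*3600 = 3.0017e+06 m^3


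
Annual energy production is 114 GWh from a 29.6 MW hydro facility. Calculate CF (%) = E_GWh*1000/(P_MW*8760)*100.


CF = 114 * 1000 / (29.6 * 8760) * 100 = 43.9652 %


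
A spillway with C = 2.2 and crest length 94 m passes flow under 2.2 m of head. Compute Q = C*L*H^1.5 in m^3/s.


Q = 2.2 * 94 * 2.2^1.5 = 674.8147 m^3/s


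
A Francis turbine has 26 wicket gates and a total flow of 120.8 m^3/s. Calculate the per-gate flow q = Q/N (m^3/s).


q = 120.8 / 26 = 4.6462 m^3/s


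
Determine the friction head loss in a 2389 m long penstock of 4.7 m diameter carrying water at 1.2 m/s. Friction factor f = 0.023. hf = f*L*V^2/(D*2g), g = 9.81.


hf = 0.023 * 2389 * 1.2^2 / (4.7 * 2 * 9.81) = 0.8580 m


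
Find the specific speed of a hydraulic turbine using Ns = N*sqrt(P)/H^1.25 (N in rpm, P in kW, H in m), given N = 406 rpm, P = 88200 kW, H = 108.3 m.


Ns = 406 * 88200^0.5 / 108.3^1.25 = 345.1237


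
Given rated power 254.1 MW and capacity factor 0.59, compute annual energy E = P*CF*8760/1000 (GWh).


E = 254.1 * 0.59 * 8760 / 1000 = 1313.2904 GWh


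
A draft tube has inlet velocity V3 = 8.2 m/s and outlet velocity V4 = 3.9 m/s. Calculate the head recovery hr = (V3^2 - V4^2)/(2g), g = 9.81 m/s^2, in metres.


hr = (8.2^2 - 3.9^2) / (2*9.81) = 2.6519 m


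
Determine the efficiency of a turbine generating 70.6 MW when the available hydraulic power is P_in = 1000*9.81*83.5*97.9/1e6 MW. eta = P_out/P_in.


P_in = 1000 * 9.81 * 83.5 * 97.9 / 1e6 = 80.1933 MW
eta = 70.6 / 80.1933 = 0.8804


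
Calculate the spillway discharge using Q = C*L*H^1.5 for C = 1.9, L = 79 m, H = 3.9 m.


Q = 1.9 * 79 * 3.9^1.5 = 1156.0526 m^3/s


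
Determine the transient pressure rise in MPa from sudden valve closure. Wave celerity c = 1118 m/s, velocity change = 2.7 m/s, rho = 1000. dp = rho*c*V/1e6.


dp = 1000 * 1118 * 2.7 / 1e6 = 3.0186 MPa


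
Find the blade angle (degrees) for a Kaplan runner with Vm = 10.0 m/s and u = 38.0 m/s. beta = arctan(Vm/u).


beta = arctan(10.0 / 38.0) = 14.7436 degrees


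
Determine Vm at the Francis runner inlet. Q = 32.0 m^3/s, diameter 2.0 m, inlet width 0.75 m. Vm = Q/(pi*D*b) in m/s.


Vm = 32.0 / (pi * 2.0 * 0.75) = 6.7906 m/s


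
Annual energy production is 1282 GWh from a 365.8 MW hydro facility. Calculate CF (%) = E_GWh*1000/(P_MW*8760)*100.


CF = 1282 * 1000 / (365.8 * 8760) * 100 = 40.0074 %


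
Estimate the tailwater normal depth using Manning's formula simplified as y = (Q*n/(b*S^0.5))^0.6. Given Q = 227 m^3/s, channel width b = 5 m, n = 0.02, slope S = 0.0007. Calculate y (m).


y = (227 * 0.02 / (5 * 0.0007^0.5))^0.6 = 8.3430 m


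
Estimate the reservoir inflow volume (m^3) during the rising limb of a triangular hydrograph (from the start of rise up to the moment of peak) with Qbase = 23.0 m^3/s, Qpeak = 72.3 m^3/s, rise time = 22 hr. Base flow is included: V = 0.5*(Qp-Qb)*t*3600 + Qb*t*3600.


V = 0.5*(72.3 - 23.0)*22*3600 + 23.0*22*3600 = 3.7739e+06 m^3


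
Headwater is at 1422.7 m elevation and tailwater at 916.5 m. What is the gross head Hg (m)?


Hg = 1422.7 - 916.5 = 506.2000 m


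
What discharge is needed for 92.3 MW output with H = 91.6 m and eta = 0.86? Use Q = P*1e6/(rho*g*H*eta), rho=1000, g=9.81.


Q = 92.3 * 1e6 / (1000 * 9.81 * 91.6 * 0.86) = 119.4370 m^3/s


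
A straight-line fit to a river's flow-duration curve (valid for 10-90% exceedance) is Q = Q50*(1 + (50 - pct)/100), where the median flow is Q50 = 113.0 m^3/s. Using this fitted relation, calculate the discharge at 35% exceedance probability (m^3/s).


Q = 113.0 * (1 + (50 - 35)/100) = 129.9500 m^3/s


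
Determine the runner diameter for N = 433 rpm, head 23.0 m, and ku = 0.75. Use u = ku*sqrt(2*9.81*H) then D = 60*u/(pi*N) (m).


u = 0.75 * sqrt(2*9.81*23.0) = 15.9322 m/s
D = 60 * 15.9322 / (pi * 433) = 0.7027 m


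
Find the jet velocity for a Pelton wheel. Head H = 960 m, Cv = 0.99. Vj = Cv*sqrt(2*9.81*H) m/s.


Vj = 0.99 * sqrt(2*9.81*960) = 135.8690 m/s


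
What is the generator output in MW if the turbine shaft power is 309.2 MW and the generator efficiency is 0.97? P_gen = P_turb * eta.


P_gen = 309.2 * 0.97 = 299.9240 MW


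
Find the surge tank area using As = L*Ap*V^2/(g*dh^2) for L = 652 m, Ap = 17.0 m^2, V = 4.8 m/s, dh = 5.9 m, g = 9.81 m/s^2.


As = 652 * 17.0 * 4.8^2 / (9.81 * 5.9^2) = 747.8353 m^2


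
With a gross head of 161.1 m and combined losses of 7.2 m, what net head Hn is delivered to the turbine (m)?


Hn = 161.1 - 7.2 = 153.9000 m


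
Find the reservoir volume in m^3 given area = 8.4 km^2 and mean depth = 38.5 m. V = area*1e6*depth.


V = 8.4 * 1e6 * 38.5 = 3.2340e+08 m^3


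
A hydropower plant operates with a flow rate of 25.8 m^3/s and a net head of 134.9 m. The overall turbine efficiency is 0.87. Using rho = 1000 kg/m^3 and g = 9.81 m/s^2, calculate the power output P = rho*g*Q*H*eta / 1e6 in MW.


P = 1000 * 9.81 * 25.8 * 134.9 * 0.87 / 1e6 = 29.7043 MW


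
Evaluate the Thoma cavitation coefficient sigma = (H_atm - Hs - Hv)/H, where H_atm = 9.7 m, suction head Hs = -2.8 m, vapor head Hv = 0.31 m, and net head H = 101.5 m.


sigma = (9.7 - (-2.8) - 0.31) / 101.5 = 0.1201


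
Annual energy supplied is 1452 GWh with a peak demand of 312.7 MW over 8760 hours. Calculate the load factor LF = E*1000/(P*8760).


LF = 1452 * 1000 / (312.7 * 8760) = 0.5301


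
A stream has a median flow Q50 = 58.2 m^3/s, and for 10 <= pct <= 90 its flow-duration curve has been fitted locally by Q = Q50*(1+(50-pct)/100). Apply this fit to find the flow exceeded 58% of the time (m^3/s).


Q = 58.2 * (1 + (50 - 58)/100) = 53.5440 m^3/s


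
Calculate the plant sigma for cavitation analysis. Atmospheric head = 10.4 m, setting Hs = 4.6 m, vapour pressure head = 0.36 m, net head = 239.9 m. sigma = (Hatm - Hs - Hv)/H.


sigma = (10.4 - 4.6 - 0.36) / 239.9 = 0.0227


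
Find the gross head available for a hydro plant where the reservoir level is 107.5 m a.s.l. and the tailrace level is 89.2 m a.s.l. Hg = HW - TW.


Hg = 107.5 - 89.2 = 18.3000 m


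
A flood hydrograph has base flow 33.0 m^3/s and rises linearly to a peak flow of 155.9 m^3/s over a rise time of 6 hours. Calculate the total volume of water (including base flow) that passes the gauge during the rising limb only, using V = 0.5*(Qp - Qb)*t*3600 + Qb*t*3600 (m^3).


V = 0.5*(155.9 - 33.0)*6*3600 + 33.0*6*3600 = 2.0401e+06 m^3


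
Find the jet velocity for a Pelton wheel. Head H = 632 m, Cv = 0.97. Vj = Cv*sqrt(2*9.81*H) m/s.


Vj = 0.97 * sqrt(2*9.81*632) = 108.0139 m/s


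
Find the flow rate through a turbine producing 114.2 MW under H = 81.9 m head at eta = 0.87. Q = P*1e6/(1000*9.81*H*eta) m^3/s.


Q = 114.2 * 1e6 / (1000 * 9.81 * 81.9 * 0.87) = 163.3781 m^3/s


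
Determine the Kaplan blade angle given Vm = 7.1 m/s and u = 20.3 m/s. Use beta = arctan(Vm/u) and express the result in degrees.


beta = arctan(7.1 / 20.3) = 19.2775 degrees


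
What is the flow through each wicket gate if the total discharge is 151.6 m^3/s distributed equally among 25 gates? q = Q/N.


q = 151.6 / 25 = 6.0640 m^3/s


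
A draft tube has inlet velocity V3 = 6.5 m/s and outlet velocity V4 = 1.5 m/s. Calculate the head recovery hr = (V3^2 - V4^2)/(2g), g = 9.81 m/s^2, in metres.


hr = (6.5^2 - 1.5^2) / (2*9.81) = 2.0387 m


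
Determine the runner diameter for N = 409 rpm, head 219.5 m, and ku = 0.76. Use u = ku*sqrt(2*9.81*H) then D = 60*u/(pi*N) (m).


u = 0.76 * sqrt(2*9.81*219.5) = 49.8747 m/s
D = 60 * 49.8747 / (pi * 409) = 2.3289 m


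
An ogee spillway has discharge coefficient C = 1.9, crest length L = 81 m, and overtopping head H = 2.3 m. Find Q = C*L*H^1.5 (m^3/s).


Q = 1.9 * 81 * 2.3^1.5 = 536.8221 m^3/s


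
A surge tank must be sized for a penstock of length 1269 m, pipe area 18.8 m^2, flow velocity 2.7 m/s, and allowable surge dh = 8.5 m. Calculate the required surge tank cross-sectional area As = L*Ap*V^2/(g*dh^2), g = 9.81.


As = 1269 * 18.8 * 2.7^2 / (9.81 * 8.5^2) = 245.3806 m^2


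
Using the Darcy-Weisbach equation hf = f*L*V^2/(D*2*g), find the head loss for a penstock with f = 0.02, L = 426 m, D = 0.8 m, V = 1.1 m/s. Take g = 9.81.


hf = 0.02 * 426 * 1.1^2 / (0.8 * 2 * 9.81) = 0.6568 m


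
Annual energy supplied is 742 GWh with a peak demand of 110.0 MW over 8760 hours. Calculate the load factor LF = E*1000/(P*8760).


LF = 742 * 1000 / (110.0 * 8760) = 0.7700


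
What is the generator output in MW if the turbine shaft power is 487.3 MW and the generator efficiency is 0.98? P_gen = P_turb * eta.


P_gen = 487.3 * 0.98 = 477.5540 MW


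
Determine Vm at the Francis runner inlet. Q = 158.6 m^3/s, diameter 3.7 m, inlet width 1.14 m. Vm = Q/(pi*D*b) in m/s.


Vm = 158.6 / (pi * 3.7 * 1.14) = 11.9687 m/s


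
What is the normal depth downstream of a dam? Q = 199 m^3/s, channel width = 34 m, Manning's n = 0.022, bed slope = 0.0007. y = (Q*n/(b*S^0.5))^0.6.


y = (199 * 0.022 / (34 * 0.0007^0.5))^0.6 = 2.5843 m


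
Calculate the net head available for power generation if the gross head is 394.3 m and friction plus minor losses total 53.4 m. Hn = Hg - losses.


Hn = 394.3 - 53.4 = 340.9000 m


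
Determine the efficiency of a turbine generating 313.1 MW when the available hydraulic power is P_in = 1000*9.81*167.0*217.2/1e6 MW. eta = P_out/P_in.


P_in = 1000 * 9.81 * 167.0 * 217.2 / 1e6 = 355.8322 MW
eta = 313.1 / 355.8322 = 0.8799


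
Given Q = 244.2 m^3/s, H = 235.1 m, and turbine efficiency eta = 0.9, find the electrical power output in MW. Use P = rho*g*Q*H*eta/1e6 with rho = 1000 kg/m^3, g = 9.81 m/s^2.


P = 1000 * 9.81 * 244.2 * 235.1 * 0.9 / 1e6 = 506.8854 MW


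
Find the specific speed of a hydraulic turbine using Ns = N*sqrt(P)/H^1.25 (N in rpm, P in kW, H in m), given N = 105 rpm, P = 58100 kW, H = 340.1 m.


Ns = 105 * 58100^0.5 / 340.1^1.25 = 17.3288


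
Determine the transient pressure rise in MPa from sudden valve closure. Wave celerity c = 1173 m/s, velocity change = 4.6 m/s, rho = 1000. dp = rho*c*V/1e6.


dp = 1000 * 1173 * 4.6 / 1e6 = 5.3958 MPa


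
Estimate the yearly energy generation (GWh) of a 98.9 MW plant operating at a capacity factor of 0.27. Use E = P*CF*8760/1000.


E = 98.9 * 0.27 * 8760 / 1000 = 233.9183 GWh


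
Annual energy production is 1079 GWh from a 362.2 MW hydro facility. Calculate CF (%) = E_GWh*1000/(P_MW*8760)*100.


CF = 1079 * 1000 / (362.2 * 8760) * 100 = 34.0070 %


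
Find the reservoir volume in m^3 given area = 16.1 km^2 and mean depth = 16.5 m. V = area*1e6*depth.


V = 16.1 * 1e6 * 16.5 = 2.6565e+08 m^3


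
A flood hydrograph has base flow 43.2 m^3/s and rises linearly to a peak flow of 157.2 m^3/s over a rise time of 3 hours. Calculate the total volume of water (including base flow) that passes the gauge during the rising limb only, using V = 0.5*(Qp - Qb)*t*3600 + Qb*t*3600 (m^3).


V = 0.5*(157.2 - 43.2)*3*3600 + 43.2*3*3600 = 1.0822e+06 m^3


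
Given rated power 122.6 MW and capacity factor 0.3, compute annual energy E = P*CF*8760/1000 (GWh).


E = 122.6 * 0.3 * 8760 / 1000 = 322.1928 GWh


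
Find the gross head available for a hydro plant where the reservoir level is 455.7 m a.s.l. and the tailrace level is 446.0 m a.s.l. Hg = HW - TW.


Hg = 455.7 - 446.0 = 9.7000 m


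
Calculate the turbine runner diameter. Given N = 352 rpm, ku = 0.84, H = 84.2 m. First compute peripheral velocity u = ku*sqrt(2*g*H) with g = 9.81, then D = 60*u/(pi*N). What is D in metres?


u = 0.84 * sqrt(2*9.81*84.2) = 34.1417 m/s
D = 60 * 34.1417 / (pi * 352) = 1.8524 m


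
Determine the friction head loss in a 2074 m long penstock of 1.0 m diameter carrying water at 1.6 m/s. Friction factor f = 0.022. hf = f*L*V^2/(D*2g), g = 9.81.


hf = 0.022 * 2074 * 1.6^2 / (1.0 * 2 * 9.81) = 5.9535 m


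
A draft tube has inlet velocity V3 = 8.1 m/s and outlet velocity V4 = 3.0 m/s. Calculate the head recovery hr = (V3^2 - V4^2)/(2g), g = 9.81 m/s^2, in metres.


hr = (8.1^2 - 3.0^2) / (2*9.81) = 2.8853 m


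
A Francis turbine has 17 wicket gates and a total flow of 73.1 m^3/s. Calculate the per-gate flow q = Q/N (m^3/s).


q = 73.1 / 17 = 4.3000 m^3/s


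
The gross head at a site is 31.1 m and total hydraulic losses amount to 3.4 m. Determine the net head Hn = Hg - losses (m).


Hn = 31.1 - 3.4 = 27.7000 m


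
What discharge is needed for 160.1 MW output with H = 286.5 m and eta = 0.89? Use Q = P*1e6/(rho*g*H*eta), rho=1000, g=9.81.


Q = 160.1 * 1e6 / (1000 * 9.81 * 286.5 * 0.89) = 64.0041 m^3/s


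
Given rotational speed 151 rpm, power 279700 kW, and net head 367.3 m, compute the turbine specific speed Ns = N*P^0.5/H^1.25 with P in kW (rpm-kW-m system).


Ns = 151 * 279700^0.5 / 367.3^1.25 = 49.6646


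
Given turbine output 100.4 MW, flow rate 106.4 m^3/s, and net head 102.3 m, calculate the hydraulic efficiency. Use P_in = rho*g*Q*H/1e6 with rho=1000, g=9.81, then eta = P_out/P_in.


P_in = 1000 * 9.81 * 106.4 * 102.3 / 1e6 = 106.7791 MW
eta = 100.4 / 106.7791 = 0.9403


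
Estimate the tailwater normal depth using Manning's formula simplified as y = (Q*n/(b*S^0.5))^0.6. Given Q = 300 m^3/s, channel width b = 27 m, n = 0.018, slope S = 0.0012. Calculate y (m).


y = (300 * 0.018 / (27 * 0.0012^0.5))^0.6 = 2.8633 m


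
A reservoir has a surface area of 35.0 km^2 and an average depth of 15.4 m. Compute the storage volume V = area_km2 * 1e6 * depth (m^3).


V = 35.0 * 1e6 * 15.4 = 5.3900e+08 m^3


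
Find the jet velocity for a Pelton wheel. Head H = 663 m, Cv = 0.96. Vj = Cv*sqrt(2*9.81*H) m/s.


Vj = 0.96 * sqrt(2*9.81*663) = 109.4908 m/s


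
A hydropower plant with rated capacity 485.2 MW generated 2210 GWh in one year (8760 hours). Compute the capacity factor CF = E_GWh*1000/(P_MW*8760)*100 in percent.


CF = 2210 * 1000 / (485.2 * 8760) * 100 = 51.9957 %


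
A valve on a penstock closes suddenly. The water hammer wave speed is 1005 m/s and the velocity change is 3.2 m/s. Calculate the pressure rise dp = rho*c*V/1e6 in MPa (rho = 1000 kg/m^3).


dp = 1000 * 1005 * 3.2 / 1e6 = 3.2160 MPa


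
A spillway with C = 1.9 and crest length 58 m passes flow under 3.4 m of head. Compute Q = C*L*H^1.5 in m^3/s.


Q = 1.9 * 58 * 3.4^1.5 = 690.8758 m^3/s


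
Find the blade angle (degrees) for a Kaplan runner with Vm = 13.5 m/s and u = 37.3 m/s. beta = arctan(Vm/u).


beta = arctan(13.5 / 37.3) = 19.8967 degrees


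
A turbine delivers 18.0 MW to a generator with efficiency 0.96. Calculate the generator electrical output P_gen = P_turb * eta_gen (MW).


P_gen = 18.0 * 0.96 = 17.2800 MW


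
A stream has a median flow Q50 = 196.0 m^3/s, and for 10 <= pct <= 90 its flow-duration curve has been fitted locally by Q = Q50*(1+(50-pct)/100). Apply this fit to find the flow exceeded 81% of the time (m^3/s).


Q = 196.0 * (1 + (50 - 81)/100) = 135.2400 m^3/s


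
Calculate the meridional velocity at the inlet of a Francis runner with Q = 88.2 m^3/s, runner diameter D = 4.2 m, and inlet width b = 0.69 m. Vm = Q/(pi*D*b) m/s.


Vm = 88.2 / (pi * 4.2 * 0.69) = 9.6877 m/s


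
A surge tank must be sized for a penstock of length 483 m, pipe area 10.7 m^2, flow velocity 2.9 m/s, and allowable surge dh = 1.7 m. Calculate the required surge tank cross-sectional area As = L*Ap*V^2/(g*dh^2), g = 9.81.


As = 483 * 10.7 * 2.9^2 / (9.81 * 1.7^2) = 1533.0632 m^2


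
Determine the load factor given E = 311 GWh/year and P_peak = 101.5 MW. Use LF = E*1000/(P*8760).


LF = 311 * 1000 / (101.5 * 8760) = 0.3498


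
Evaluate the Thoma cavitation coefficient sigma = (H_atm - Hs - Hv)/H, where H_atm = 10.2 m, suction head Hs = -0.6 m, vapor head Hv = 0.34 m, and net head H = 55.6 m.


sigma = (10.2 - (-0.6) - 0.34) / 55.6 = 0.1881


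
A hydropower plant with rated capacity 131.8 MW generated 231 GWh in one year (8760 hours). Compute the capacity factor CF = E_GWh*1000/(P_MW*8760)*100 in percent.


CF = 231 * 1000 / (131.8 * 8760) * 100 = 20.0075 %


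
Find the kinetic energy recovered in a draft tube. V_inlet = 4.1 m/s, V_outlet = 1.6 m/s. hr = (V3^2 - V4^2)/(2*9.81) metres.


hr = (4.1^2 - 1.6^2) / (2*9.81) = 0.7263 m


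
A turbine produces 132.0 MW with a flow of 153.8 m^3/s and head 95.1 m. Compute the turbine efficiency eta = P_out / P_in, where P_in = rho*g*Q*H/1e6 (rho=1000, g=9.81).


P_in = 1000 * 9.81 * 153.8 * 95.1 / 1e6 = 143.4848 MW
eta = 132.0 / 143.4848 = 0.9200


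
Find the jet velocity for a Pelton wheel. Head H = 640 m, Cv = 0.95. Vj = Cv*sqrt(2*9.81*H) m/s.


Vj = 0.95 * sqrt(2*9.81*640) = 106.4543 m/s


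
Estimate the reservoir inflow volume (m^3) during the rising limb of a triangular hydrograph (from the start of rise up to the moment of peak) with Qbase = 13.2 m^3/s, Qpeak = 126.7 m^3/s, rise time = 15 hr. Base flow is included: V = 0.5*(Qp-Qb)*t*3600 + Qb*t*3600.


V = 0.5*(126.7 - 13.2)*15*3600 + 13.2*15*3600 = 3.7773e+06 m^3


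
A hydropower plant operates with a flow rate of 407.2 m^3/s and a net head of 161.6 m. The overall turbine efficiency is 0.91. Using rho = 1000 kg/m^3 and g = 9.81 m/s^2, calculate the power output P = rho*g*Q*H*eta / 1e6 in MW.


P = 1000 * 9.81 * 407.2 * 161.6 * 0.91 / 1e6 = 587.4346 MW


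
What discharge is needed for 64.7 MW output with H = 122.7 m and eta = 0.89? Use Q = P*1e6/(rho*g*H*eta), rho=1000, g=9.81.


Q = 64.7 * 1e6 / (1000 * 9.81 * 122.7 * 0.89) = 60.3950 m^3/s


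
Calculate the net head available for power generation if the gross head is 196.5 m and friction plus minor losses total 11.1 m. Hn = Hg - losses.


Hn = 196.5 - 11.1 = 185.4000 m


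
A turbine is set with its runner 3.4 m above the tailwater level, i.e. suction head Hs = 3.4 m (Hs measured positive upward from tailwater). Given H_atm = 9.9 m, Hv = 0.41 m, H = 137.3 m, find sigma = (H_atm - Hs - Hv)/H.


sigma = (9.9 - 3.4 - 0.41) / 137.3 = 0.0444


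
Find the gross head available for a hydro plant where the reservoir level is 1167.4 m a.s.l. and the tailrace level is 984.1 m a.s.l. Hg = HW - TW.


Hg = 1167.4 - 984.1 = 183.3000 m


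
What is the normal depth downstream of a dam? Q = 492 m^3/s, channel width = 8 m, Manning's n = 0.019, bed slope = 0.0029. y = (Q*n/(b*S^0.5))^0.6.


y = (492 * 0.019 / (8 * 0.0029^0.5))^0.6 = 6.3366 m


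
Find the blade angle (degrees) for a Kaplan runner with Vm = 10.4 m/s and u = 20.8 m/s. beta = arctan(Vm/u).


beta = arctan(10.4 / 20.8) = 26.5651 degrees


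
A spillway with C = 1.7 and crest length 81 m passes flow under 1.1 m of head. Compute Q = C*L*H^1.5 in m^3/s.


Q = 1.7 * 81 * 1.1^1.5 = 158.8631 m^3/s
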